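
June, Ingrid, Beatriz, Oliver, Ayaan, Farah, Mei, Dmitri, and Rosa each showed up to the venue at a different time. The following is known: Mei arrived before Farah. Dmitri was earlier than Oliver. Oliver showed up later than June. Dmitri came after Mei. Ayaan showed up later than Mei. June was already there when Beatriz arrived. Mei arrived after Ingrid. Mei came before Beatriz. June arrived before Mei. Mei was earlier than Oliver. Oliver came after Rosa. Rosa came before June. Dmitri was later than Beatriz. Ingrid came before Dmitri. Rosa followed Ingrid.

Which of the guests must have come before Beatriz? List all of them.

Directly stated before Beatriz: June and Mei.
Ingrid reaches Beatriz via Ingrid → Mei → Beatriz.
Rosa reaches Beatriz via Rosa → June → Beatriz.

Ingrid, June, Mei, Rosa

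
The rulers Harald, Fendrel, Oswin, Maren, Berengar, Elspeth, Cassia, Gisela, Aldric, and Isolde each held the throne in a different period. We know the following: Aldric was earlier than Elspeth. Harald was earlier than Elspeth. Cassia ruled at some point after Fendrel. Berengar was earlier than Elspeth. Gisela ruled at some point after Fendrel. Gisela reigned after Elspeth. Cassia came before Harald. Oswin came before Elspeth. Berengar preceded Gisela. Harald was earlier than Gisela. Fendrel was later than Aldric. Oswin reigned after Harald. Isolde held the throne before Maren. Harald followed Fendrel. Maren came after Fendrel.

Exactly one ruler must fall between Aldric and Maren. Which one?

Tracing the constraints gives Aldric → Fendrel → Maren, so Fendrel sits after Aldric and before Maren.
No other ruler is forced both after Aldric and before Maren.

Fendrel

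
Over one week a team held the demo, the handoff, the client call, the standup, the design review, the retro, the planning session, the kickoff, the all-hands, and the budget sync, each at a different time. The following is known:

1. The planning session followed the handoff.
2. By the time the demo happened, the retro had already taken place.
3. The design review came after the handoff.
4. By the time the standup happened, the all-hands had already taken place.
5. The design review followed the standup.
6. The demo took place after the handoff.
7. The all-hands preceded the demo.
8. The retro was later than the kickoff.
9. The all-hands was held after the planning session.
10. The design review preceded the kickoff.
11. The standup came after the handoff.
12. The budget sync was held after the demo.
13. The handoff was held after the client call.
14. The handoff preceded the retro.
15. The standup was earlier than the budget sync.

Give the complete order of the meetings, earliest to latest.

the client call, the handoff, the planning session, the all-hands, the standup, the design review, the kickoff, the retro, the demo, the budget sync

The constraints fix every adjacent pair, so only one ordering works:
the client call → the handoff → the planning session → the all-hands → the standup → the design review → the kickoff → the retro → the demo → the budget sync.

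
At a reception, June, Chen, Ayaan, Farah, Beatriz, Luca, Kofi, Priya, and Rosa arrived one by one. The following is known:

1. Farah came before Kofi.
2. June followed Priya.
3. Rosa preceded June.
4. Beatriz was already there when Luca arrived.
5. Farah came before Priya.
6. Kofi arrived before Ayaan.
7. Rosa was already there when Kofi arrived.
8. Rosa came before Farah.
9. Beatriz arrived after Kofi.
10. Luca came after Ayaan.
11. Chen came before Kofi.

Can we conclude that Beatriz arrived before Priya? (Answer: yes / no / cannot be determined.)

No chain of stated constraints runs from Beatriz to Priya, and none runs from Priya to Beatriz either.
So the relative order of Beatriz and Priya is not fixed by the given facts.

cannot be determined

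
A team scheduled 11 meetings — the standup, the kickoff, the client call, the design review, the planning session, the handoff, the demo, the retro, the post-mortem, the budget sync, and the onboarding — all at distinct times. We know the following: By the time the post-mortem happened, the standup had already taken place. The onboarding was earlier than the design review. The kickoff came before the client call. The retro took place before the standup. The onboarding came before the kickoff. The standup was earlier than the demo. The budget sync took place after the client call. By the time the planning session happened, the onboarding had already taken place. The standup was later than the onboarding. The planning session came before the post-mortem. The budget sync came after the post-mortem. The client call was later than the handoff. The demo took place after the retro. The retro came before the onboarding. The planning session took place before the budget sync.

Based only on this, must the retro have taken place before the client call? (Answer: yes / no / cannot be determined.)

Chain the constraints: the retro → the onboarding → the kickoff → the client call. Each link is directly stated, so the retro comes before the client call.

yes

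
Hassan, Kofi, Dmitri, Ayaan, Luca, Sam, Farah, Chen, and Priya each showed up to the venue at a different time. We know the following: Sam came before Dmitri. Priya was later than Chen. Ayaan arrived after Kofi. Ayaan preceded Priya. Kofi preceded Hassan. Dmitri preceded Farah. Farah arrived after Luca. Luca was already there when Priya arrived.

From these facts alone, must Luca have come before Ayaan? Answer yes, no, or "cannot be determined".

cannot be determined

No chain of stated constraints runs from Luca to Ayaan, and none runs from Ayaan to Luca either.
So the relative order of Luca and Ayaan is not fixed by the given facts.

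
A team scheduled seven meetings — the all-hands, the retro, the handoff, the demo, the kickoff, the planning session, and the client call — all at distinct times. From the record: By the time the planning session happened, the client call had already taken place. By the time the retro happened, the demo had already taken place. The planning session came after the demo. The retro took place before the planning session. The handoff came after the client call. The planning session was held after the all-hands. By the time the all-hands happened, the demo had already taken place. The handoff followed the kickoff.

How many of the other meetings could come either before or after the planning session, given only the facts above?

Forced before the planning session: the all-hands, the client call, the demo, and the retro.
That leaves the handoff and the kickoff with no forced order relative to the planning session — 2.

2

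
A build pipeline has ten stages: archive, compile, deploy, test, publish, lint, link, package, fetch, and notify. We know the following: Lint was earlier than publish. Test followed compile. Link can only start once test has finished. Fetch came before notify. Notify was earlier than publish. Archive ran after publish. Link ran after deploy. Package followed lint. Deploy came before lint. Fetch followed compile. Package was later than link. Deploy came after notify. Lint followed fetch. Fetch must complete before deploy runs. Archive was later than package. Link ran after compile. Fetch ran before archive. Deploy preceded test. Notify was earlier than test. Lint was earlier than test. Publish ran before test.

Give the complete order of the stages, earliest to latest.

compile, fetch, notify, deploy, lint, publish, test, link, package, archive

The constraints fix every adjacent pair, so only one ordering works:
compile → fetch → notify → deploy → lint → publish → test → link → package → archive.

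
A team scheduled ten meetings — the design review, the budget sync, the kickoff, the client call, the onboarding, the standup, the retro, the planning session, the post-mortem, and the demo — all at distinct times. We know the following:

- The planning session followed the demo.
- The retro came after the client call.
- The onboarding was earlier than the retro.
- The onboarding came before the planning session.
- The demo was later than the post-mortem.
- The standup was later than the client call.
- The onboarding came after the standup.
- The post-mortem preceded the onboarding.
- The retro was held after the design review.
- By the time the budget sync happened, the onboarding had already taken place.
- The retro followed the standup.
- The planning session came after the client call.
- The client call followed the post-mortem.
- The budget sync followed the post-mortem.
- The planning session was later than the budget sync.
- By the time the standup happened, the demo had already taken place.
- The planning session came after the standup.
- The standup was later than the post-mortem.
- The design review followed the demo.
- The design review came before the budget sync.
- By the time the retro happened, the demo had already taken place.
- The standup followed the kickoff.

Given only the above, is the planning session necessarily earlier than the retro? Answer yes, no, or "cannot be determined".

No chain of stated constraints runs from the planning session to the retro, and none runs from the retro to the planning session either.
So the relative order of the planning session and the retro is not fixed by the given facts.

cannot be determined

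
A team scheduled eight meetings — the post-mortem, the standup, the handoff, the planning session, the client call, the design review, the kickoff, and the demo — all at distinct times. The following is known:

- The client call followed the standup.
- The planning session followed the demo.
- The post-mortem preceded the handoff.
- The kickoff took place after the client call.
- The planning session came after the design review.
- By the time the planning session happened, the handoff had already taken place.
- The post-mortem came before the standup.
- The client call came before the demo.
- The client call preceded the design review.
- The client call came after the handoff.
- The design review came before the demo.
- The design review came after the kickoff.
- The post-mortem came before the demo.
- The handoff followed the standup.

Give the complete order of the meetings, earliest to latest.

the post-mortem, the standup, the handoff, the client call, the kickoff, the design review, the demo, the planning session

The constraints fix every adjacent pair, so only one ordering works:
the post-mortem → the standup → the handoff → the client call → the kickoff → the design review → the demo → the planning session.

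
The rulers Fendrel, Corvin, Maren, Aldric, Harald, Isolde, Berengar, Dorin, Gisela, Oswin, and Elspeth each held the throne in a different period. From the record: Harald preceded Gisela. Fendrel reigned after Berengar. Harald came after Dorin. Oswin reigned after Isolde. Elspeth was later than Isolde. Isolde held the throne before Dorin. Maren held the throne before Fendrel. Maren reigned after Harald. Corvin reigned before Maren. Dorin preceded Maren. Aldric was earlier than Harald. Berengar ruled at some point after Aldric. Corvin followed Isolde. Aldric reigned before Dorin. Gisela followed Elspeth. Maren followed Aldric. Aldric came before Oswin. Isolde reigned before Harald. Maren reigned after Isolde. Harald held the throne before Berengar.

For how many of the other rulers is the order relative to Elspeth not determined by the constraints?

8

Forced before Elspeth: Isolde; forced after Elspeth: Gisela.
That leaves Aldric, Berengar, Corvin, Dorin, Fendrel, Harald, Maren, and Oswin with no forced order relative to Elspeth — 8.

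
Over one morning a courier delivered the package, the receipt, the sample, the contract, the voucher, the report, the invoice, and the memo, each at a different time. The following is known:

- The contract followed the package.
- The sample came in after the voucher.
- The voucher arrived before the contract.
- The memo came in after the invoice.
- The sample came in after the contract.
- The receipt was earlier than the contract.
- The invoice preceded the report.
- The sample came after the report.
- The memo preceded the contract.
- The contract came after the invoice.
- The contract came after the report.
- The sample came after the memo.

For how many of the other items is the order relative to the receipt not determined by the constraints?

Forced after the receipt: the contract and the sample.
That leaves the invoice, the memo, the package, the report, and the voucher with no forced order relative to the receipt — 5.

5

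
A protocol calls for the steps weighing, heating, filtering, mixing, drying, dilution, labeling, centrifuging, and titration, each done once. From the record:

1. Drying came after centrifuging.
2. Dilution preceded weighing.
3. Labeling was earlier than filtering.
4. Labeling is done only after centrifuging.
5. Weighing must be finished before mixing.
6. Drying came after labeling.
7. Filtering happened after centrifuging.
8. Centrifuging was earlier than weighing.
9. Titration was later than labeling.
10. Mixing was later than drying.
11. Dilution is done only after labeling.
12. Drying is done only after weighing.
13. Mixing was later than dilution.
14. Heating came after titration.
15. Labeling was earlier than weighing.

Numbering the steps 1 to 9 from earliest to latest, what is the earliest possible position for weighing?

4

Centrifuging, dilution, and labeling must all come before weighing — 3 forced predecessors.
Nothing else is forced ahead of weighing, so its earliest slot is position 3 + 1 = 4.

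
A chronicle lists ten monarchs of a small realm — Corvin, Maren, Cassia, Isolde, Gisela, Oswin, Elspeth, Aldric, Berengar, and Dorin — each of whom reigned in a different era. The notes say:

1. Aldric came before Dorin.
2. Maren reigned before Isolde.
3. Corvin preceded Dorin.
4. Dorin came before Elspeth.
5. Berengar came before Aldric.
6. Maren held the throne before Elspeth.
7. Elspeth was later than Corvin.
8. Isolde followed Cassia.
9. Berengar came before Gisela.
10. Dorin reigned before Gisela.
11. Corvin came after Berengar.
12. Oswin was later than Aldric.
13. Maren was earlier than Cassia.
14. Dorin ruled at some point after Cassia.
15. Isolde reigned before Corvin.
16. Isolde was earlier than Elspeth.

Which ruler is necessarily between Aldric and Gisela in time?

Dorin

Tracing the constraints gives Aldric → Dorin → Gisela, so Dorin sits after Aldric and before Gisela.
No other ruler is forced both after Aldric and before Gisela.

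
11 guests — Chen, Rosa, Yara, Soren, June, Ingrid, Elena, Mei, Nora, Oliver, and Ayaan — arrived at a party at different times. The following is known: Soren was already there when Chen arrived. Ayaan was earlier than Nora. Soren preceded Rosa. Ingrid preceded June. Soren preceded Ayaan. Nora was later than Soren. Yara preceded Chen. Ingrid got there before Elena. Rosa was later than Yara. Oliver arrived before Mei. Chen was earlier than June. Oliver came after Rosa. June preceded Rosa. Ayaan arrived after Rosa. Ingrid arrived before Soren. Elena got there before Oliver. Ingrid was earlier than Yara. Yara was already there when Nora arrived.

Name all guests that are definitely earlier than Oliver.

Chen, Elena, Ingrid, June, Rosa, Soren, Yara

Directly stated before Oliver: Elena and Rosa.
Chen reaches Oliver via Chen → June → Rosa → Oliver.
Ingrid reaches Oliver via Ingrid → Elena → Oliver.
June reaches Oliver via June → Rosa → Oliver.
Likewise Soren and Yara each reach Oliver by chaining the stated constraints.
No chain forces Mei (or any of the others) ahead of Oliver.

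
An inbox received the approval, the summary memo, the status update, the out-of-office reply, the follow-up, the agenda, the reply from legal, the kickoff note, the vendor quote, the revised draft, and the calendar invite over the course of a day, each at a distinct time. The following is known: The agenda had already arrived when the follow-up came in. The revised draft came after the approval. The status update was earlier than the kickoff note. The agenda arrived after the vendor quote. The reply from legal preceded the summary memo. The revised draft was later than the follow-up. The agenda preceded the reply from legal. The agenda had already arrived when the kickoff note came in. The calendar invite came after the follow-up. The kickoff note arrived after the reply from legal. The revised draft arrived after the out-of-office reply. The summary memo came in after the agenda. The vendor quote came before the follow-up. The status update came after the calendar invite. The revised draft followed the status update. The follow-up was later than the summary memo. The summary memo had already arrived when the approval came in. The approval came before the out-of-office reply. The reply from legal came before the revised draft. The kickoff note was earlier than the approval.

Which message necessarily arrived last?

Every other message has a chain of constraints placing it before the revised draft, so the revised draft is last.

the revised draft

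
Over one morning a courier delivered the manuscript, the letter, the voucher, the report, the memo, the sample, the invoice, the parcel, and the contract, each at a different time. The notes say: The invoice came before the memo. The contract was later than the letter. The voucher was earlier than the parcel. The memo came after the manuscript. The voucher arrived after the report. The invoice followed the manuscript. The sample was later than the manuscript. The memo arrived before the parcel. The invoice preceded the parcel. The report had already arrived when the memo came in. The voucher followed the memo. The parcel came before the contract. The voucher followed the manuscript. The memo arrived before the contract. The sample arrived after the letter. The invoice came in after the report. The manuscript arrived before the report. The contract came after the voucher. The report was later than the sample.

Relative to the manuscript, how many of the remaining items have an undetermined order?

1

Forced after the manuscript: the contract, the invoice, the memo, the parcel, the report, the sample, and the voucher.
That leaves the letter with no forced order relative to the manuscript — 1.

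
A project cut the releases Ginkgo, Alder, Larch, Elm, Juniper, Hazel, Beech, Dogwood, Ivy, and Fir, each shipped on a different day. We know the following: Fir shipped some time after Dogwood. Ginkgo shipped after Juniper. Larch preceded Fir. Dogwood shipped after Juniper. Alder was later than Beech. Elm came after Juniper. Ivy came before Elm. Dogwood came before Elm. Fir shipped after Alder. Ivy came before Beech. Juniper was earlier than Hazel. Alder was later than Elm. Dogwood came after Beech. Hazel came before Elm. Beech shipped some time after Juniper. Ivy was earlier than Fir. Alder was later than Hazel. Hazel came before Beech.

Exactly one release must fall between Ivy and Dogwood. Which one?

Beech

Tracing the constraints gives Ivy → Beech → Dogwood, so Beech sits after Ivy and before Dogwood.
No other release is forced both after Ivy and before Dogwood.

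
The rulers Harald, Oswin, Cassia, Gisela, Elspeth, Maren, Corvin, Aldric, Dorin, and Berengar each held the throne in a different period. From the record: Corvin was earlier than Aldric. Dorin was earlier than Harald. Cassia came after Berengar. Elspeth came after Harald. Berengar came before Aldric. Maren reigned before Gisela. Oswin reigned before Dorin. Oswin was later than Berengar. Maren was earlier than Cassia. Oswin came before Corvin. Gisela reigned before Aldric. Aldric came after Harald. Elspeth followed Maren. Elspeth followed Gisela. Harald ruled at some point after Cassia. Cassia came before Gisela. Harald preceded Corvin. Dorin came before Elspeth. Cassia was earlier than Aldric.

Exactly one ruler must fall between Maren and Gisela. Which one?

Cassia

Tracing the constraints gives Maren → Cassia → Gisela, so Cassia sits after Maren and before Gisela.
No other ruler is forced both after Maren and before Gisela.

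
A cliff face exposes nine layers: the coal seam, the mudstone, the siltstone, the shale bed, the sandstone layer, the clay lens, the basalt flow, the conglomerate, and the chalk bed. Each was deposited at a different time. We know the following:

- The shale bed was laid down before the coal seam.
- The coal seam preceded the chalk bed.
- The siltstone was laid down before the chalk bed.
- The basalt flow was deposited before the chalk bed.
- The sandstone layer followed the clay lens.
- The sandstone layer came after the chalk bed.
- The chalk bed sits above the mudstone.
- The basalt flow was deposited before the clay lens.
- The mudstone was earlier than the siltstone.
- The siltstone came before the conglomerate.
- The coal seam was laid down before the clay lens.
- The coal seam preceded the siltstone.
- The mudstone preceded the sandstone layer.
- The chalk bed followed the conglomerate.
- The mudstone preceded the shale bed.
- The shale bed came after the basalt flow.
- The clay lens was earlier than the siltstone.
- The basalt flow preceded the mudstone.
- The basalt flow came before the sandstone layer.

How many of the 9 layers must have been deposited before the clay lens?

4

Directly stated before the clay lens: the basalt flow and the coal seam.
The mudstone reaches the clay lens via the mudstone → the shale bed → the coal seam → the clay lens.
The shale bed reaches the clay lens via the shale bed → the coal seam → the clay lens.
That's the basalt flow, the coal seam, the mudstone, and the shale bed — 4 in all.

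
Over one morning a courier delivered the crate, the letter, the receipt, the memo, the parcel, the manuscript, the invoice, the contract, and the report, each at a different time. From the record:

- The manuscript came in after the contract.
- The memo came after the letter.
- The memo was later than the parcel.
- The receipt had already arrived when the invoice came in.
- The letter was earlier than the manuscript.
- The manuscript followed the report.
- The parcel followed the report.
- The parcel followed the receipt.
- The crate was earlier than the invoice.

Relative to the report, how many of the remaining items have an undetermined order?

5

Forced after the report: the manuscript, the memo, and the parcel.
That leaves the contract, the crate, the invoice, the letter, and the receipt with no forced order relative to the report — 5.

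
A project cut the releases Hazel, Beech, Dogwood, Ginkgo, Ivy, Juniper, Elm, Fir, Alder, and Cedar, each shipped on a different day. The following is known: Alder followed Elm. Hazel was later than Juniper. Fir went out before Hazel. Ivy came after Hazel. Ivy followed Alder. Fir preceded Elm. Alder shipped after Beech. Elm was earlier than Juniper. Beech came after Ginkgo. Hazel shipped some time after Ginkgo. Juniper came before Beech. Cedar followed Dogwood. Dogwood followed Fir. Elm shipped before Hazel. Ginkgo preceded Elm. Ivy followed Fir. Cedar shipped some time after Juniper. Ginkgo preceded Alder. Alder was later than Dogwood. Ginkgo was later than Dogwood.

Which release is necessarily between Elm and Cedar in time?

Tracing the constraints gives Elm → Juniper → Cedar, so Juniper sits after Elm and before Cedar.
No other release is forced both after Elm and before Cedar.

Juniper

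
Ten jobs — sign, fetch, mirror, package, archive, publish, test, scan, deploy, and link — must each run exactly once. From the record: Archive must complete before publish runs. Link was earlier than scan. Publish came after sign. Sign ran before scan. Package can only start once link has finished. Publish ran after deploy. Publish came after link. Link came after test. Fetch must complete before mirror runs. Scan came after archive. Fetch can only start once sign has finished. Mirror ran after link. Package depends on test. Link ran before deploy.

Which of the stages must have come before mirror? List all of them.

fetch, link, sign, test

Directly stated before mirror: fetch and link.
Sign reaches mirror via sign → fetch → mirror.
Test reaches mirror via test → link → mirror.
No chain forces publish (or any of the others) ahead of mirror.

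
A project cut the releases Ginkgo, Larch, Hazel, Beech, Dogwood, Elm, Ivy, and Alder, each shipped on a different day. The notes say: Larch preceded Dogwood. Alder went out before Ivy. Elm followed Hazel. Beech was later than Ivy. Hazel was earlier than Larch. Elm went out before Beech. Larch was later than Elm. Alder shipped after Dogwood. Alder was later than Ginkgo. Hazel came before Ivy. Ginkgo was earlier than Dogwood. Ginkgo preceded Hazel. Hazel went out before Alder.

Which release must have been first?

Ginkgo has a chain of constraints placing it before every other release, so Ginkgo must be first.

Ginkgo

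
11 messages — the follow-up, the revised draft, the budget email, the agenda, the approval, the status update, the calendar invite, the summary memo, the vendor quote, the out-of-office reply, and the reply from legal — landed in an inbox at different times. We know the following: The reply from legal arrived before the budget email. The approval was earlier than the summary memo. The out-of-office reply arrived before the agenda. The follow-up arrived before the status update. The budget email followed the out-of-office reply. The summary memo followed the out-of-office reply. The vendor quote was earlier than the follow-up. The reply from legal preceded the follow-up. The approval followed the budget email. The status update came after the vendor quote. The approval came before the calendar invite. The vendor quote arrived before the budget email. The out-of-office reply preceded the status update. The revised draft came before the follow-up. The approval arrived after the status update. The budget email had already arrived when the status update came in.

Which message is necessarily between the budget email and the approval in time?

the status update

Tracing the constraints gives the budget email → the status update → the approval, so the status update sits after the budget email and before the approval.
No other message is forced both after the budget email and before the approval.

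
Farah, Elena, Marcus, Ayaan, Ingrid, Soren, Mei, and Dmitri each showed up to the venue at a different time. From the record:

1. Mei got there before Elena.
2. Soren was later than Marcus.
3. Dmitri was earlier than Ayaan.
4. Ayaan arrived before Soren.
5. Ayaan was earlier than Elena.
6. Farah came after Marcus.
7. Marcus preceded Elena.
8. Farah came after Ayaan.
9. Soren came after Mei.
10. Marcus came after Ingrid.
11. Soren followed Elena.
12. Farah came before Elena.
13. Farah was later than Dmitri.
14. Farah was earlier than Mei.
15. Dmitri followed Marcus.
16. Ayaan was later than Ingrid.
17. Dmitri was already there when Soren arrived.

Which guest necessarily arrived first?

Ingrid has a chain of constraints placing them before every other guest, so Ingrid must be first.

Ingrid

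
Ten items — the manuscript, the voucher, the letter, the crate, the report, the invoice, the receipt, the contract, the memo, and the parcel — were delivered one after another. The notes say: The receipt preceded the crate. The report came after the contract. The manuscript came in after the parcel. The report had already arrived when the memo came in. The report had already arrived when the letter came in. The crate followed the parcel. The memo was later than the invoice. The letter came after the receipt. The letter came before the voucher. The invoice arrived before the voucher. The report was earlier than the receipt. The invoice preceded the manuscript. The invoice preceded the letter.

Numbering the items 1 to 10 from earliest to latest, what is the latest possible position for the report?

5

The report must come before the crate, the letter, the memo, the receipt, and the voucher — 5 items forced after it.
Everything else can be placed before the report in some valid order, so the report can sit as late as position 10 − 5 = 5.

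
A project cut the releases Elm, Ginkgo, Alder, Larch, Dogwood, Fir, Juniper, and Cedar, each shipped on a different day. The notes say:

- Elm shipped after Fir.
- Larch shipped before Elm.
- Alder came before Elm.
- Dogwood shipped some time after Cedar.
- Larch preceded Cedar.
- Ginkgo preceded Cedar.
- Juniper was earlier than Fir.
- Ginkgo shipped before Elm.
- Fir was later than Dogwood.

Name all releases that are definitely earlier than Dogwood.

Cedar, Ginkgo, Larch

Directly stated before Dogwood: Cedar.
Ginkgo reaches Dogwood via Ginkgo → Cedar → Dogwood.
Larch reaches Dogwood via Larch → Cedar → Dogwood.
No chain forces Fir (or any of the others) ahead of Dogwood.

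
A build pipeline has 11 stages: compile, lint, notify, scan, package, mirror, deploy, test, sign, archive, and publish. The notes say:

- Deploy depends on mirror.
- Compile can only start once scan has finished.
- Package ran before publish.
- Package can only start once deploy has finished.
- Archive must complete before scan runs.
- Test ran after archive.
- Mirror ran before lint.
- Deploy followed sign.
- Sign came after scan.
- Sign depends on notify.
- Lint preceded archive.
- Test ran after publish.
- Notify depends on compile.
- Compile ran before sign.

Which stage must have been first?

mirror

Mirror has a chain of constraints placing it before every other stage, so mirror must be first.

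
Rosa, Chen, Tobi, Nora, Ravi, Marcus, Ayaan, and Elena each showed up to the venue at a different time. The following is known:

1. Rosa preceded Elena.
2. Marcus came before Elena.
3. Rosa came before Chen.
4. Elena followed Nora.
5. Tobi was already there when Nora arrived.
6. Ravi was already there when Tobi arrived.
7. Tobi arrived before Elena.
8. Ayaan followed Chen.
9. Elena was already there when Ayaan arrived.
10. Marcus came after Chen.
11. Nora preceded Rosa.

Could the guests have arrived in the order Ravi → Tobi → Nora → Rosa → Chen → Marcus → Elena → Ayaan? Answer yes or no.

Check each stated constraint against the proposed order — e.g. Nora is ahead of Elena; Tobi is ahead of Elena. Every pair is in the required order; nothing is violated.

yes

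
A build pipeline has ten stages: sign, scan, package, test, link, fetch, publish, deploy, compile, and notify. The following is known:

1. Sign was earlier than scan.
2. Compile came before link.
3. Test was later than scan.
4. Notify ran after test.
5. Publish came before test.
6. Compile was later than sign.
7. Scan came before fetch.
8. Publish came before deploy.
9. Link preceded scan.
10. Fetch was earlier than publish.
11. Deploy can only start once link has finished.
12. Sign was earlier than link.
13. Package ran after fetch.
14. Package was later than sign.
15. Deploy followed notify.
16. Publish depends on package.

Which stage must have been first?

Sign has a chain of constraints placing it before every other stage, so sign must be first.

sign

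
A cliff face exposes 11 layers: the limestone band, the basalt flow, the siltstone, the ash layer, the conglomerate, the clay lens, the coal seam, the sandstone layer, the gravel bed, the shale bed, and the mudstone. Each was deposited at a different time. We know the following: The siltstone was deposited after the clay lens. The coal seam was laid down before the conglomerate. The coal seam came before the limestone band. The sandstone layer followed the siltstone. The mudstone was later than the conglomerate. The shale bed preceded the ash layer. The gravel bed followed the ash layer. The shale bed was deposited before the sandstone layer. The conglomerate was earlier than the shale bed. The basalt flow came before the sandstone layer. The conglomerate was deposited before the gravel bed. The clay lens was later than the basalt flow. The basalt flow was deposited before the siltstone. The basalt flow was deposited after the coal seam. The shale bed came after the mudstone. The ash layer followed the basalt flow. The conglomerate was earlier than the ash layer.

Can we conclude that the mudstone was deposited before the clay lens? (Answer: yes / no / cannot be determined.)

cannot be determined

No chain of stated constraints runs from the mudstone to the clay lens, and none runs from the clay lens to the mudstone either.
So the relative order of the mudstone and the clay lens is not fixed by the given facts.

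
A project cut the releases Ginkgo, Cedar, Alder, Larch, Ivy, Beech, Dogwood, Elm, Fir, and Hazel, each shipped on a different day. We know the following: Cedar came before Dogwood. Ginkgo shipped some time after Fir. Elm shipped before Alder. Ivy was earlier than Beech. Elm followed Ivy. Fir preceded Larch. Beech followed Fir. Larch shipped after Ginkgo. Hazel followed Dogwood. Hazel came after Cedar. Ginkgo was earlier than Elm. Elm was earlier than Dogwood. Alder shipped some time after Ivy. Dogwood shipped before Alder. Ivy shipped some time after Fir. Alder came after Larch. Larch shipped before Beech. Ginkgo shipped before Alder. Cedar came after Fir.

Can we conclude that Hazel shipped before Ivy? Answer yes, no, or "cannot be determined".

no

Tracing the constraints gives Ivy → Elm → Dogwood → Hazel, so Ivy must come before Hazel.
That means Hazel cannot be before Ivy.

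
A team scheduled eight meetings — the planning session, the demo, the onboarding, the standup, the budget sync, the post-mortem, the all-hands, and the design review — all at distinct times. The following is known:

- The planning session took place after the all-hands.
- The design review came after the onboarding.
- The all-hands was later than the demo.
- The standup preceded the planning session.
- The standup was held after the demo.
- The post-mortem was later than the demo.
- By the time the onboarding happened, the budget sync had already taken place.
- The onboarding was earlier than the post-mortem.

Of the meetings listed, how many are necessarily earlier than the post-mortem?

Directly stated before the post-mortem: the demo and the onboarding.
The budget sync reaches the post-mortem via the budget sync → the onboarding → the post-mortem.
That's the budget sync, the demo, and the onboarding — 3 in all.

3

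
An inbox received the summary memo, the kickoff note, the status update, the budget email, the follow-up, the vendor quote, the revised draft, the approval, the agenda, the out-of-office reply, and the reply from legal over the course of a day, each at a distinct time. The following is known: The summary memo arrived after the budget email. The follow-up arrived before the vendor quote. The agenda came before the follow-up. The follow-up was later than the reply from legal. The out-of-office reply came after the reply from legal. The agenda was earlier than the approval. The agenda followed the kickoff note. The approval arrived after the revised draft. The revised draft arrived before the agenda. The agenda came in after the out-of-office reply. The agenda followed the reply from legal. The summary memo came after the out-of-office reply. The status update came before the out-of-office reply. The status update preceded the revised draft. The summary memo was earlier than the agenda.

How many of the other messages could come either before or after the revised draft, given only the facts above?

5

Forced before the revised draft: the status update; forced after the revised draft: the agenda, the approval, the follow-up, and the vendor quote.
That leaves the budget email, the kickoff note, the out-of-office reply, the reply from legal, and the summary memo with no forced order relative to the revised draft — 5.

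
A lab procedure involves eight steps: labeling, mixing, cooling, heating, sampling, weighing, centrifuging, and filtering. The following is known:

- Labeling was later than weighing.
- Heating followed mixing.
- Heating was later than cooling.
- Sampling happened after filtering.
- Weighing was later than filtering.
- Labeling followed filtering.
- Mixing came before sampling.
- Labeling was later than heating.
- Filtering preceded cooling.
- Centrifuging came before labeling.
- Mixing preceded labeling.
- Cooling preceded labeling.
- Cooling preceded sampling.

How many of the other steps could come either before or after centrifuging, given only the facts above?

6

Forced after centrifuging: labeling.
That leaves cooling, filtering, heating, mixing, sampling, and weighing with no forced order relative to centrifuging — 6.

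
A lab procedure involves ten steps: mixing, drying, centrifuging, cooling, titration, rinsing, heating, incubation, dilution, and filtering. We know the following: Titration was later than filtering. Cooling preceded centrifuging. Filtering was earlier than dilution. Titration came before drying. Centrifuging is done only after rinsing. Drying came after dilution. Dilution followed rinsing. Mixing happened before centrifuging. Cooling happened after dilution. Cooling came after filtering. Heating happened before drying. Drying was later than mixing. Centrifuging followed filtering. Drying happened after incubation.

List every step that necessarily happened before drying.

dilution, filtering, heating, incubation, mixing, rinsing, titration

Directly stated before drying: dilution, heating, incubation, mixing, and titration.
Filtering reaches drying via filtering → dilution → drying.
Rinsing reaches drying via rinsing → dilution → drying.
No chain forces cooling (or any of the others) ahead of drying.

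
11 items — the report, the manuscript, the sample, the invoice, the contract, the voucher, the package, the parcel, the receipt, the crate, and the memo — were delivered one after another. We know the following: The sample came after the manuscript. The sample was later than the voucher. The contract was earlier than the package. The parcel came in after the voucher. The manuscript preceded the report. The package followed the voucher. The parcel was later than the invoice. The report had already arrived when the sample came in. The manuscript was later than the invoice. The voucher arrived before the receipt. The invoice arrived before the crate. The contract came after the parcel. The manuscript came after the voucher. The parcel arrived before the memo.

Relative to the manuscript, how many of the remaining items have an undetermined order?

6

Forced before the manuscript: the invoice and the voucher; forced after the manuscript: the report and the sample.
That leaves the contract, the crate, the memo, the package, the parcel, and the receipt with no forced order relative to the manuscript — 6.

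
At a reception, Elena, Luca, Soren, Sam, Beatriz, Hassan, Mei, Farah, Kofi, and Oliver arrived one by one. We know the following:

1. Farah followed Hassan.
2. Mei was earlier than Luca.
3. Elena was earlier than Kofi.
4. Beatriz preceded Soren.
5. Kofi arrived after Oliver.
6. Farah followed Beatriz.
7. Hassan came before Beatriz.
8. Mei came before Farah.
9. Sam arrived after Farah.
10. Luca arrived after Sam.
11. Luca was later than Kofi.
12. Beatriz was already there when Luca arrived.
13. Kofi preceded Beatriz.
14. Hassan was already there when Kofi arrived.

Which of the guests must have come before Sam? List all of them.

Beatriz, Elena, Farah, Hassan, Kofi, Mei, Oliver

Directly stated before Sam: Farah.
Beatriz reaches Sam via Beatriz → Farah → Sam.
Elena reaches Sam via Elena → Kofi → Beatriz → Farah → Sam.
Hassan reaches Sam via Hassan → Farah → Sam.
Likewise Kofi, Mei, and Oliver each reach Sam by chaining the stated constraints.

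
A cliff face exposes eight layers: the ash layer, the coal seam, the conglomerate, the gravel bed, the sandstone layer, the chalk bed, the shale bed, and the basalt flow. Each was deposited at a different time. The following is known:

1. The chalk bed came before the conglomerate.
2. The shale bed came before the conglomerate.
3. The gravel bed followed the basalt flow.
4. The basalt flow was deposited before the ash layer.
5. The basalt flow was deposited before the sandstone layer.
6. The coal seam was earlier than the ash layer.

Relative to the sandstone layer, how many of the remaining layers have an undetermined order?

Forced before the sandstone layer: the basalt flow.
That leaves the ash layer, the chalk bed, the coal seam, the conglomerate, the gravel bed, and the shale bed with no forced order relative to the sandstone layer — 6.

6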